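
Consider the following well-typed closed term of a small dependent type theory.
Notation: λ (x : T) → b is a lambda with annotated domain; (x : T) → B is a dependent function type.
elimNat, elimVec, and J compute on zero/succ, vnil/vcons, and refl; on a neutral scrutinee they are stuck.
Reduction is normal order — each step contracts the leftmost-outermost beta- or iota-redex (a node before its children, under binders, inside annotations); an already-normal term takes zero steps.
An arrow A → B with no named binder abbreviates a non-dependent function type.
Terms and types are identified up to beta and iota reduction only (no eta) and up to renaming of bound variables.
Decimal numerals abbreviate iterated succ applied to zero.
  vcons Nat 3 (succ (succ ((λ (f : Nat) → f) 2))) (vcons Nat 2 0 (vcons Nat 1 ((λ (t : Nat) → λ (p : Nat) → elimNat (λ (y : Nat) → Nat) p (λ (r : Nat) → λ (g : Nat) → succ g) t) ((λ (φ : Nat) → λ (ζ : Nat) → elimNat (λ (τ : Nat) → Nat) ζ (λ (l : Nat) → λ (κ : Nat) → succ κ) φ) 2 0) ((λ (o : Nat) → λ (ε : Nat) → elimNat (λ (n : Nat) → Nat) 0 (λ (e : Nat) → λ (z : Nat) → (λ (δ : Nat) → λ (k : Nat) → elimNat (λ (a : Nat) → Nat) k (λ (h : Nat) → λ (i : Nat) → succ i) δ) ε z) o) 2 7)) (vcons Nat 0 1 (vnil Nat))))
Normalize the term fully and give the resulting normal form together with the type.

reduced normal form:
  vcons Nat 3 4 (vcons Nat 2 0 (vcons Nat 1 16 (vcons Nat 0 1 (vnil Nat))))
inferred type:
  Vec Nat 4


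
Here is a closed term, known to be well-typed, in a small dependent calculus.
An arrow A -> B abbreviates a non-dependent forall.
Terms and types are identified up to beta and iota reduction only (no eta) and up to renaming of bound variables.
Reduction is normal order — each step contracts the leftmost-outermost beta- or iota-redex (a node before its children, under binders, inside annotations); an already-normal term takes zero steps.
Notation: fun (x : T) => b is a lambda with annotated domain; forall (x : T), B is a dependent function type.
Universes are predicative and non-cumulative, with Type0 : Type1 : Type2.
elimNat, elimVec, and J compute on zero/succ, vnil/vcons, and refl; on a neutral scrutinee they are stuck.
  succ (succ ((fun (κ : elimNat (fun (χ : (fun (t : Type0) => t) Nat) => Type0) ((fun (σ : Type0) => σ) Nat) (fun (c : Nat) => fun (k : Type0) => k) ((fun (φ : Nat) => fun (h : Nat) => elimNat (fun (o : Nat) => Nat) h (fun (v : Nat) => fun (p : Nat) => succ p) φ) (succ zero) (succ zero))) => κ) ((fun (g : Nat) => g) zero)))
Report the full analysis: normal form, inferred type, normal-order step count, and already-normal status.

resulting normal form:
  succ (succ zero)
the term's type:
  Nat
reduction steps (normal order): 2
term was already normal: no
first contracted redex: a beta-redex


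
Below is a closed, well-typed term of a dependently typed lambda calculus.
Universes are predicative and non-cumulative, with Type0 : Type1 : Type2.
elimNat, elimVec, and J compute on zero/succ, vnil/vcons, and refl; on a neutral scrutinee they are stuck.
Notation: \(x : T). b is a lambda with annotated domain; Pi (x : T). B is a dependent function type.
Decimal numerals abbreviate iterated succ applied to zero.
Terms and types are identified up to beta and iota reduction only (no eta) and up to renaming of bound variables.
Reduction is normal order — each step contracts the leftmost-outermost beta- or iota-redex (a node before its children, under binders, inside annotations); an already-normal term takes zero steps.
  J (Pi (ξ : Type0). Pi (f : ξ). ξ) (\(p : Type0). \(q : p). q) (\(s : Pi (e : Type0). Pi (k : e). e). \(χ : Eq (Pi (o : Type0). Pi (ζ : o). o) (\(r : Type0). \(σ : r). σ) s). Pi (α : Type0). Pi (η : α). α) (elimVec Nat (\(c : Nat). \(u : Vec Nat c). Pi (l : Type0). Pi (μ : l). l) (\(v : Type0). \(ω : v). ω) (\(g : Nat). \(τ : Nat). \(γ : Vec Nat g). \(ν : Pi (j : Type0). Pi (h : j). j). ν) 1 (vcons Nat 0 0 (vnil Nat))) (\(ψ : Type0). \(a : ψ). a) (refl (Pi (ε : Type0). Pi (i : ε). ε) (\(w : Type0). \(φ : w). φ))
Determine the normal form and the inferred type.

normal form:
  \(ξ : Type0). \(f : ξ). f
the term's type:
  Pi (ξ : Type0). Pi (f : ξ). ξ


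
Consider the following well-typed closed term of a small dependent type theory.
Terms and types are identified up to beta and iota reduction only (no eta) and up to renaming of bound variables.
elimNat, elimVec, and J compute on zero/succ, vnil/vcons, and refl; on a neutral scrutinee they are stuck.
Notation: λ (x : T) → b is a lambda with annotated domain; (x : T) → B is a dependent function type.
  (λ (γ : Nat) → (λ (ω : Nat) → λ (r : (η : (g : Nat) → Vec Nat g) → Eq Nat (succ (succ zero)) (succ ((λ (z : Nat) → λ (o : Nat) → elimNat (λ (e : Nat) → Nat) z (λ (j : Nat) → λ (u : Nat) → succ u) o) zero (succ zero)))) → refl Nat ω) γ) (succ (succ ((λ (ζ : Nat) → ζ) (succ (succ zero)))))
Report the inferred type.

type:
  (γ : (ω : (r : Nat) → Vec Nat r) → Eq Nat (succ (succ zero)) (succ (succ zero))) → Eq Nat (succ (succ (succ (succ zero)))) (succ (succ (succ (succ zero))))


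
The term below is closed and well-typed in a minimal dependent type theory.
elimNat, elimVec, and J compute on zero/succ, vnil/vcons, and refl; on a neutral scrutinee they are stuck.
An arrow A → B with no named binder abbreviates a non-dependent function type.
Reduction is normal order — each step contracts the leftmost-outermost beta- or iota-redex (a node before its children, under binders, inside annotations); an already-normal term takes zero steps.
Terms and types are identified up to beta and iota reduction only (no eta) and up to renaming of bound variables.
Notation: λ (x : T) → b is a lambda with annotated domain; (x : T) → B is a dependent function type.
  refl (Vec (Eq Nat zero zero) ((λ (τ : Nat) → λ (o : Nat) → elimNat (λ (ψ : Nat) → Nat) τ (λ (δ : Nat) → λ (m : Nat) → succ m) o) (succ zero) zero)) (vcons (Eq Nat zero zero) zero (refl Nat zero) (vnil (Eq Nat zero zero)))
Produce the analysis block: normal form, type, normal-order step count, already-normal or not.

resulting normal form:
  refl (Vec (Eq Nat zero zero) (succ zero)) (vcons (Eq Nat zero zero) zero (refl Nat zero) (vnil (Eq Nat zero zero)))
inferred type:
  Eq (Vec (Eq Nat zero zero) (succ zero)) (vcons (Eq Nat zero zero) zero (refl Nat zero) (vnil (Eq Nat zero zero))) (vcons (Eq Nat zero zero) zero (refl Nat zero) (vnil (Eq Nat zero zero)))
steps to reach normal form (normal order): 3
already normal: no
first redex: a beta-redex


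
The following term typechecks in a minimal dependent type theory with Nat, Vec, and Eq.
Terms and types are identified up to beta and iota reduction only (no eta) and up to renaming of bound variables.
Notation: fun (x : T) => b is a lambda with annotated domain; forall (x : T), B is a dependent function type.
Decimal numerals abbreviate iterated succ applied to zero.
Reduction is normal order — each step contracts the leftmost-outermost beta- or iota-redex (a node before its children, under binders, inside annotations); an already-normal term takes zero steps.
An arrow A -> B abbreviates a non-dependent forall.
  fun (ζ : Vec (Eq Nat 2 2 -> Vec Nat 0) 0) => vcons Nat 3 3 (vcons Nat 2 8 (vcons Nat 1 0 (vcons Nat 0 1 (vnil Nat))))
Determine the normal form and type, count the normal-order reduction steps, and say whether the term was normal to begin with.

reduced normal form:
  fun (ζ : Vec (Eq Nat 2 2 -> Vec Nat 0) 0) => vcons Nat 3 3 (vcons Nat 2 8 (vcons Nat 1 0 (vcons Nat 0 1 (vnil Nat))))
type:
  Vec (Eq Nat 2 2 -> Vec Nat 0) 0 -> Vec Nat 4
steps to reach normal form (normal order): 0
started in normal form: yes


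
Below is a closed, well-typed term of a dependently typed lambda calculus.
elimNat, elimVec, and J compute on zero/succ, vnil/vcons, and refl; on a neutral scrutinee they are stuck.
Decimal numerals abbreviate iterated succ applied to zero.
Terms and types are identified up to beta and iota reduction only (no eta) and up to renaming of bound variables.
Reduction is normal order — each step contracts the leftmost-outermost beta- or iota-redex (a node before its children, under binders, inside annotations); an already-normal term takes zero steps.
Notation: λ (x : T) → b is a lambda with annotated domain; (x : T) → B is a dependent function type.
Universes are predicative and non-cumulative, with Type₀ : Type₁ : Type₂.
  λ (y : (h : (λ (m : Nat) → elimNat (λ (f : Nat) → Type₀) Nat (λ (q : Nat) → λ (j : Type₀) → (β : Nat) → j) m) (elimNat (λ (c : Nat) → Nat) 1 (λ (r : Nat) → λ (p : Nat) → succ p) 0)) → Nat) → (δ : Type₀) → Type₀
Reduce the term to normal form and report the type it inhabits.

normal form:
  λ (y : (h : (m : Nat) → Nat) → Nat) → (f : Type₀) → Type₀
inferred type:
  (y : (h : (m : Nat) → Nat) → Nat) → Type₁
observation: 6 normal-order steps normalize the term, beginning with a beta-redex.


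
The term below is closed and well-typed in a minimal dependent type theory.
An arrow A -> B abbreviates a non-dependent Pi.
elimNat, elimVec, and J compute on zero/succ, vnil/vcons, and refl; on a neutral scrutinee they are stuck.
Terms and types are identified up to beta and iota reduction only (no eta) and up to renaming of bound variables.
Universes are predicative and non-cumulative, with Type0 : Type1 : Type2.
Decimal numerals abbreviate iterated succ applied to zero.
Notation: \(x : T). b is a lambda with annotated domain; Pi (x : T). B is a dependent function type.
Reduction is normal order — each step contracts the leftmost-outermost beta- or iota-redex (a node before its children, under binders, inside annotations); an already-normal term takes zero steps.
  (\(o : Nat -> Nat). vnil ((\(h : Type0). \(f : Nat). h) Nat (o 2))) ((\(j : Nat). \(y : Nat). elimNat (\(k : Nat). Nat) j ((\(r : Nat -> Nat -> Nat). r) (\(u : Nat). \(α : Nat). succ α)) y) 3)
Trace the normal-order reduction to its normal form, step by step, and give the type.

normal-order reduction:
  (\(o : Nat -> Nat). vnil ((\(h : Type0). \(f : Nat). h) Nat (o 2))) ((\(j : Nat). \(y : Nat). elimNat (\(k : Nat). Nat) j ((\(r : Nat -> Nat -> Nat). r) (\(u : Nat). \(α : Nat). succ α)) y) 3)
  ~> vnil ((\(o : Type0). \(h : Nat). o) Nat ((\(f : Nat). \(j : Nat). elimNat (\(y : Nat). Nat) f ((\(k : Nat -> Nat -> Nat). k) (\(r : Nat). \(u : Nat). succ u)) j) 3 2))
  ~> vnil ((\(o : Nat). Nat) ((\(h : Nat). \(f : Nat). elimNat (\(j : Nat). Nat) h ((\(y : Nat -> Nat -> Nat). y) (\(k : Nat). \(r : Nat). succ r)) f) 3 2))
  ~> vnil Nat
type:
  Vec Nat 0


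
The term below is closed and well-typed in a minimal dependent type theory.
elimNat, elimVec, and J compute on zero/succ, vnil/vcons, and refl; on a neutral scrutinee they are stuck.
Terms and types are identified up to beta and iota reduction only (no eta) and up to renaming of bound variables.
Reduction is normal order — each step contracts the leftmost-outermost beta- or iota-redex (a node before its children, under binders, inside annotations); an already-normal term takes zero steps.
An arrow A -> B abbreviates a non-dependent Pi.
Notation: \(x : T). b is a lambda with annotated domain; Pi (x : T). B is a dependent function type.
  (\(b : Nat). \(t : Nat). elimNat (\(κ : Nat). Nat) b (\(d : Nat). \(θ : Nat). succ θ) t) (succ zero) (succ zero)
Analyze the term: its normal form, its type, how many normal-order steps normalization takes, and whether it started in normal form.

reduced normal form:
  succ (succ zero)
type:
  Nat
reduction steps (normal order): 6
started in normal form: no
first redex: a beta-redex


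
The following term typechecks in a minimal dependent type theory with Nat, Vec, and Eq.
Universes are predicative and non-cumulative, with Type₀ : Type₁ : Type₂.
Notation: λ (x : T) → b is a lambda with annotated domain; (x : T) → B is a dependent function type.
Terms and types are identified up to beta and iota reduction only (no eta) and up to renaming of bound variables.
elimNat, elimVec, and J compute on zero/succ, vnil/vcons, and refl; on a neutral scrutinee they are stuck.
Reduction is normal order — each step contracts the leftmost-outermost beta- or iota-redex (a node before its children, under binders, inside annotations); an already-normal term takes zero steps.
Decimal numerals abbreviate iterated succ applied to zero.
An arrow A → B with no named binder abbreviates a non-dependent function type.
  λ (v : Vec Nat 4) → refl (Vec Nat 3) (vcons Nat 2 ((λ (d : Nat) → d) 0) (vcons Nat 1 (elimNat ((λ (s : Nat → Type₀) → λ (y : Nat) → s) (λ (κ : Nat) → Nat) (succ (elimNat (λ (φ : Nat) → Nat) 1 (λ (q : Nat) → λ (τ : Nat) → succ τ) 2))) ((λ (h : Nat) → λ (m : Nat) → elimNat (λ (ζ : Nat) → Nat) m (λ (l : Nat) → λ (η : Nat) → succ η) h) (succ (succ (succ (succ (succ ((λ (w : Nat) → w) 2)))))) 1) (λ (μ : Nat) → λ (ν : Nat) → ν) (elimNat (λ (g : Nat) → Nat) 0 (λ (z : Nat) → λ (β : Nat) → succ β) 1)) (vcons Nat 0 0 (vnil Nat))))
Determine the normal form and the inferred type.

normal form:
  λ (v : Vec Nat 4) → refl (Vec Nat 3) (vcons Nat 2 0 (vcons Nat 1 8 (vcons Nat 0 0 (vnil Nat))))
inferred type:
  Vec Nat 4 → Eq (Vec Nat 3) (vcons Nat 2 0 (vcons Nat 1 8 (vcons Nat 0 0 (vnil Nat)))) (vcons Nat 2 0 (vcons Nat 1 8 (vcons Nat 0 0 (vnil Nat))))
observation: contracting a beta-redex first, the term normalizes in 36 steps.


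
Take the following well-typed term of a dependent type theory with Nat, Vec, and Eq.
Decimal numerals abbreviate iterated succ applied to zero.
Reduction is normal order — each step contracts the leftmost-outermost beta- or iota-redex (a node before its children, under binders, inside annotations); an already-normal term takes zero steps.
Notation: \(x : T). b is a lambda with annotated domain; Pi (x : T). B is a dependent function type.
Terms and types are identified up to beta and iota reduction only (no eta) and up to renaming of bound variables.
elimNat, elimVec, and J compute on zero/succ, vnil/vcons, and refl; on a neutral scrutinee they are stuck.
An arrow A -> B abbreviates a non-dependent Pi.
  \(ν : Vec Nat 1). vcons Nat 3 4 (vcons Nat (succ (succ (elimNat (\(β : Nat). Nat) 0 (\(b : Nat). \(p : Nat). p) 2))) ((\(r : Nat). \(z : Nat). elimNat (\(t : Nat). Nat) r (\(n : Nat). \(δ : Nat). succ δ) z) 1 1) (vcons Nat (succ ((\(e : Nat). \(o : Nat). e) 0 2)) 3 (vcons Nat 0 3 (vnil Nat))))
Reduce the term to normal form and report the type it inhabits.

resulting normal form:
  \(ν : Vec Nat 1). vcons Nat 3 4 (vcons Nat 2 2 (vcons Nat 1 3 (vcons Nat 0 3 (vnil Nat))))
the term's type:
  Vec Nat 1 -> Vec Nat 4


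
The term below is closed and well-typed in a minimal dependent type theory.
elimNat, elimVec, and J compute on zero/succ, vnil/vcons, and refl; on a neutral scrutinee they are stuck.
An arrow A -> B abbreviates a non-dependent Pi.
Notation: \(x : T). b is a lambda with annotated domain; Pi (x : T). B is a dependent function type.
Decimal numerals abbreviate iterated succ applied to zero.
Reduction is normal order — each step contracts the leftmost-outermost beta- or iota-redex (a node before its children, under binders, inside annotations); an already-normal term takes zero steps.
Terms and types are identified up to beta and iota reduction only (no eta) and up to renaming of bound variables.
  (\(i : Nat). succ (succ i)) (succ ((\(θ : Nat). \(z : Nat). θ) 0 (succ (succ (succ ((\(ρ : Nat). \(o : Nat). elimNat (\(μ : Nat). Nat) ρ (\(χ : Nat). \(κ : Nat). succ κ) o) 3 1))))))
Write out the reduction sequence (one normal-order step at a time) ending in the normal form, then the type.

normal-order reduction:
  (\(i : Nat). succ (succ i)) (succ ((\(θ : Nat). \(z : Nat). θ) 0 (succ (succ (succ ((\(ρ : Nat). \(o : Nat). elimNat (\(μ : Nat). Nat) ρ (\(χ : Nat). \(κ : Nat). succ κ) o) 3 1))))))
  ~> succ (succ (succ ((\(i : Nat). \(θ : Nat). i) 0 (succ (succ (succ ((\(z : Nat). \(ρ : Nat). elimNat (\(o : Nat). Nat) z (\(μ : Nat). \(χ : Nat). succ χ) ρ) 3 1)))))))
  ~> succ (succ (succ ((\(i : Nat). 0) (succ (succ (succ ((\(θ : Nat). \(z : Nat). elimNat (\(ρ : Nat). Nat) θ (\(o : Nat). \(μ : Nat). succ μ) z) 3 1)))))))
  ~> 3
the term's type:
  Nat


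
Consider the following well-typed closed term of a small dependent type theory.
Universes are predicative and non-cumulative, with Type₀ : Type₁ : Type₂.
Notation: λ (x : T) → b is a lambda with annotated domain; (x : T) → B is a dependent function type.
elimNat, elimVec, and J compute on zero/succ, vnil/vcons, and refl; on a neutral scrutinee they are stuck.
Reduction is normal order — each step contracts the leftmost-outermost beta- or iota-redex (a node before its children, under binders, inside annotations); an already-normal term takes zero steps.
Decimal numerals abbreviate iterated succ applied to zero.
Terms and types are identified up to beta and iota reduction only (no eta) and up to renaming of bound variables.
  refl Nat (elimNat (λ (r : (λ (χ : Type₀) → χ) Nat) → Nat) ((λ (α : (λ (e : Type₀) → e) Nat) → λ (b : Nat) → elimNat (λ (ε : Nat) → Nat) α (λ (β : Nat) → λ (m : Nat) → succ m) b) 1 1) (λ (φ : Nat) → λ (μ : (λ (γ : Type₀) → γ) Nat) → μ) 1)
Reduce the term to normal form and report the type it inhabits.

reduced normal form:
  refl Nat 2
type:
  Eq Nat 2 2


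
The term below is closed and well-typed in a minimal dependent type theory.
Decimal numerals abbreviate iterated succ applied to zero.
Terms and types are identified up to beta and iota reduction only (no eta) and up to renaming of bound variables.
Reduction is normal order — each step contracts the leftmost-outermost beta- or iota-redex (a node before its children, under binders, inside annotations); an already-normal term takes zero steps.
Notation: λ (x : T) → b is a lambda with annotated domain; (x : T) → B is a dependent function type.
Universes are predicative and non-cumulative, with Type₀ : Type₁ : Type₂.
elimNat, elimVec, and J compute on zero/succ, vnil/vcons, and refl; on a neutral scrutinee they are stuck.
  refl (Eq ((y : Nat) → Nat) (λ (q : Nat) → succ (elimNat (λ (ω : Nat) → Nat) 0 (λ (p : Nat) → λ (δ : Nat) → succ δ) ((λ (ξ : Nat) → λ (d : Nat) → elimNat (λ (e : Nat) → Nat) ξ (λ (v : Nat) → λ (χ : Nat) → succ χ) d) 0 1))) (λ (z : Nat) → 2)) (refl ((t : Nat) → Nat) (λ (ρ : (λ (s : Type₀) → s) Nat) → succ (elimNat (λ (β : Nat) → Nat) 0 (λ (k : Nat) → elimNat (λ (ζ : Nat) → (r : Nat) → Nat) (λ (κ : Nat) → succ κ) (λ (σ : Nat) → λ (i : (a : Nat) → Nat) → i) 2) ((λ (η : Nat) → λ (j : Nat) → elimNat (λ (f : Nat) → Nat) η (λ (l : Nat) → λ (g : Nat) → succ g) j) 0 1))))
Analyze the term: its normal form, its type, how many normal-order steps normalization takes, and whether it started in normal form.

normal form:
  refl (Eq ((y : Nat) → Nat) (λ (q : Nat) → 2) (λ (ω : Nat) → 2)) (refl ((p : Nat) → Nat) (λ (δ : Nat) → 2))
inferred type:
  Eq (Eq ((y : Nat) → Nat) (λ (q : Nat) → 2) (λ (ω : Nat) → 2)) (refl ((p : Nat) → Nat) (λ (δ : Nat) → 2)) (refl ((ξ : Nat) → Nat) (λ (d : Nat) → 2))
reduction steps (normal order): 28
already normal: no
first contracted redex: a beta-redex


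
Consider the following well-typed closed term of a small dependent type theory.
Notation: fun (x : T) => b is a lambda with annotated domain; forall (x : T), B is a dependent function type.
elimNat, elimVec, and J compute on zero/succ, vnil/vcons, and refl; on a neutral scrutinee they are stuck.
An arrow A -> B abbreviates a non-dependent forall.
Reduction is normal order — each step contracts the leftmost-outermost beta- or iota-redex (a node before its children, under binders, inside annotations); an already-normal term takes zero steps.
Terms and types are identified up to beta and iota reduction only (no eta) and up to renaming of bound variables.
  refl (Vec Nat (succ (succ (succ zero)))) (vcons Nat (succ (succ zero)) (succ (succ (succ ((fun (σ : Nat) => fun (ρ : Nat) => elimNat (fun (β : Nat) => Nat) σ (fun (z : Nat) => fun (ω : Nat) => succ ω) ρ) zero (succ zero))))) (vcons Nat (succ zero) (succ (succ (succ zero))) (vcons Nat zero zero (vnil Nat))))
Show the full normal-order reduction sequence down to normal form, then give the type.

normal-order reduction sequence:
  refl (Vec Nat (succ (succ (succ zero)))) (vcons Nat (succ (succ zero)) (succ (succ (succ ((fun (σ : Nat) => fun (ρ : Nat) => elimNat (fun (β : Nat) => Nat) σ (fun (z : Nat) => fun (ω : Nat) => succ ω) ρ) zero (succ zero))))) (vcons Nat (succ zero) (succ (succ (succ zero))) (vcons Nat zero zero (vnil Nat))))
  ~> refl (Vec Nat (succ (succ (succ zero)))) (vcons Nat (succ (succ zero)) (succ (succ (succ ((fun (σ : Nat) => elimNat (fun (ρ : Nat) => Nat) zero (fun (β : Nat) => fun (z : Nat) => succ z) σ) (succ zero))))) (vcons Nat (succ zero) (succ (succ (succ zero))) (vcons Nat zero zero (vnil Nat))))
  ~> refl (Vec Nat (succ (succ (succ zero)))) (vcons Nat (succ (succ zero)) (succ (succ (succ (elimNat (fun (σ : Nat) => Nat) zero (fun (ρ : Nat) => fun (β : Nat) => succ β) (succ zero))))) (vcons Nat (succ zero) (succ (succ (succ zero))) (vcons Nat zero zero (vnil Nat))))
  ~> refl (Vec Nat (succ (succ (succ zero)))) (vcons Nat (succ (succ zero)) (succ (succ (succ ((fun (σ : Nat) => fun (ρ : Nat) => succ ρ) zero (elimNat (fun (β : Nat) => Nat) zero (fun (z : Nat) => fun (ω : Nat) => succ ω) zero))))) (vcons Nat (succ zero) (succ (succ (succ zero))) (vcons Nat zero zero (vnil Nat))))
  ~> refl (Vec Nat (succ (succ (succ zero)))) (vcons Nat (succ (succ zero)) (succ (succ (succ ((fun (σ : Nat) => succ σ) (elimNat (fun (ρ : Nat) => Nat) zero (fun (β : Nat) => fun (z : Nat) => succ z) zero))))) (vcons Nat (succ zero) (succ (succ (succ zero))) (vcons Nat zero zero (vnil Nat))))
  ~> refl (Vec Nat (succ (succ (succ zero)))) (vcons Nat (succ (succ zero)) (succ (succ (succ (succ (elimNat (fun (σ : Nat) => Nat) zero (fun (ρ : Nat) => fun (β : Nat) => succ β) zero))))) (vcons Nat (succ zero) (succ (succ (succ zero))) (vcons Nat zero zero (vnil Nat))))
  ~> refl (Vec Nat (succ (succ (succ zero)))) (vcons Nat (succ (succ zero)) (succ (succ (succ (succ zero)))) (vcons Nat (succ zero) (succ (succ (succ zero))) (vcons Nat zero zero (vnil Nat))))
inferred type:
  Eq (Vec Nat (succ (succ (succ zero)))) (vcons Nat (succ (succ zero)) (succ (succ (succ (succ zero)))) (vcons Nat (succ zero) (succ (succ (succ zero))) (vcons Nat zero zero (vnil Nat)))) (vcons Nat (succ (succ zero)) (succ (succ (succ (succ zero)))) (vcons Nat (succ zero) (succ (succ (succ zero))) (vcons Nat zero zero (vnil Nat))))


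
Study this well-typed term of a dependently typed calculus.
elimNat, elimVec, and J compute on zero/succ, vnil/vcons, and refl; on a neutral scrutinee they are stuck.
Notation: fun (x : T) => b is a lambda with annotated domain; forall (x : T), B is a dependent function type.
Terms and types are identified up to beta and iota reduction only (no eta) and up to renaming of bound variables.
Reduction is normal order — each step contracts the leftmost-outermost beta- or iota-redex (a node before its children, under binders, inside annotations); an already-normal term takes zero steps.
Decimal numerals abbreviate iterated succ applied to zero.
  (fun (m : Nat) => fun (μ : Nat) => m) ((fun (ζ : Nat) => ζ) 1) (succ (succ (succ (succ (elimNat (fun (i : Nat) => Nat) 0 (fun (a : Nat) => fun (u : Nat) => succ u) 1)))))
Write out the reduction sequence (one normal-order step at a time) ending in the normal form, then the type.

normal-order reduction sequence:
  (fun (m : Nat) => fun (μ : Nat) => m) ((fun (ζ : Nat) => ζ) 1) (succ (succ (succ (succ (elimNat (fun (i : Nat) => Nat) 0 (fun (a : Nat) => fun (u : Nat) => succ u) 1)))))
  ~> (fun (m : Nat) => (fun (μ : Nat) => μ) 1) (succ (succ (succ (succ (elimNat (fun (ζ : Nat) => Nat) 0 (fun (i : Nat) => fun (a : Nat) => succ a) 1)))))
  ~> (fun (m : Nat) => m) 1
  ~> 1
inferred type:
  Nat


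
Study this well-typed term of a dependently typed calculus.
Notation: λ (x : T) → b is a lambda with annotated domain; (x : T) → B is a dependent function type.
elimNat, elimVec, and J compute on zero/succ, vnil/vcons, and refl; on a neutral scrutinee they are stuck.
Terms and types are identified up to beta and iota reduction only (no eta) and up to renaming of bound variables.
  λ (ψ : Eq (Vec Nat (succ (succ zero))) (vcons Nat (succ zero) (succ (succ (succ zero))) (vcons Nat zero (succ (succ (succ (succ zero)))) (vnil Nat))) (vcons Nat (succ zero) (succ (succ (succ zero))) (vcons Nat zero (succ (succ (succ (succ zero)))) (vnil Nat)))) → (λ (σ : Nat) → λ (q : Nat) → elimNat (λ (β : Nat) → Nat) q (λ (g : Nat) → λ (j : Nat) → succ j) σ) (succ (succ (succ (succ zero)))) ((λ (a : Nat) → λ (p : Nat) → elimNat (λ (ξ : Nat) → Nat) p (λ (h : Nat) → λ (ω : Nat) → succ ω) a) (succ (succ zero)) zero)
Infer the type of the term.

the term's type:
  (ψ : Eq (Vec Nat (succ (succ zero))) (vcons Nat (succ zero) (succ (succ (succ zero))) (vcons Nat zero (succ (succ (succ (succ zero)))) (vnil Nat))) (vcons Nat (succ zero) (succ (succ (succ zero))) (vcons Nat zero (succ (succ (succ (succ zero)))) (vnil Nat)))) → Nat


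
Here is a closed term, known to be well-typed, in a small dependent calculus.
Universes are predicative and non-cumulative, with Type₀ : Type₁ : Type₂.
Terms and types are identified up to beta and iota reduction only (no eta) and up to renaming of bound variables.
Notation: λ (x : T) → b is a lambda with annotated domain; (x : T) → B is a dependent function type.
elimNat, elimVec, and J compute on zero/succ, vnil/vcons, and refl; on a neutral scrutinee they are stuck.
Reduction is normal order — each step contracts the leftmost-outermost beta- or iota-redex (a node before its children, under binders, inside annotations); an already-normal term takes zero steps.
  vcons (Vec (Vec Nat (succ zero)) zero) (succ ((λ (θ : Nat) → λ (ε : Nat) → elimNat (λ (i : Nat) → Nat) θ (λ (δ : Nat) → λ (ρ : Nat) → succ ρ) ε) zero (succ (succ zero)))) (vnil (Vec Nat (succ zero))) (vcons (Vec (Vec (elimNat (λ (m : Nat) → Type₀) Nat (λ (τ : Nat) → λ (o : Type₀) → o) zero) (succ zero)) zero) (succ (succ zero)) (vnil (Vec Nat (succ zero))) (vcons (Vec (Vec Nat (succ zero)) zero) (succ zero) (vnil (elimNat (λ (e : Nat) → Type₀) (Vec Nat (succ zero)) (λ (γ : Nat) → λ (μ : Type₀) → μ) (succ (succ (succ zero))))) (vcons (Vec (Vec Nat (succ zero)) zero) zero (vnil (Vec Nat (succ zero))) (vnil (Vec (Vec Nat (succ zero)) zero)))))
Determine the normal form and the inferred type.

normal form:
  vcons (Vec (Vec Nat (succ zero)) zero) (succ (succ (succ zero))) (vnil (Vec Nat (succ zero))) (vcons (Vec (Vec Nat (succ zero)) zero) (succ (succ zero)) (vnil (Vec Nat (succ zero))) (vcons (Vec (Vec Nat (succ zero)) zero) (succ zero) (vnil (Vec Nat (succ zero))) (vcons (Vec (Vec Nat (succ zero)) zero) zero (vnil (Vec Nat (succ zero))) (vnil (Vec (Vec Nat (succ zero)) zero)))))
type:
  Vec (Vec (Vec Nat (succ zero)) zero) (succ (succ (succ (succ zero))))


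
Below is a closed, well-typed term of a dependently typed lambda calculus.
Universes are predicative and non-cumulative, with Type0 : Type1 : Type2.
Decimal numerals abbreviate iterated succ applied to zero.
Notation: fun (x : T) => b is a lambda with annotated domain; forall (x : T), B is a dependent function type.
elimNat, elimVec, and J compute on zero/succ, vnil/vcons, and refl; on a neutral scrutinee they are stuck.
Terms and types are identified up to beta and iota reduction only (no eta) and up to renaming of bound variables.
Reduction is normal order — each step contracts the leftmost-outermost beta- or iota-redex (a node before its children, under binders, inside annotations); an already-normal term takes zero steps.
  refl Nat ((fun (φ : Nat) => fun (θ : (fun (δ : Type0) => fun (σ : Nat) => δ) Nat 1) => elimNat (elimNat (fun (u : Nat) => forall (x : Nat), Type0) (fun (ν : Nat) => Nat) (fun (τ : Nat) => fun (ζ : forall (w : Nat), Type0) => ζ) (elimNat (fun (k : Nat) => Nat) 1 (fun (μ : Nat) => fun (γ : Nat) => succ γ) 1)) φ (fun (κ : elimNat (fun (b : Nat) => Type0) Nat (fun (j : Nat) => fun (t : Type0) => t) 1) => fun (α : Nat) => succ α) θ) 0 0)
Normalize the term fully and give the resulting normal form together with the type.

normal form:
  refl Nat 0
inferred type:
  Eq Nat 0 0


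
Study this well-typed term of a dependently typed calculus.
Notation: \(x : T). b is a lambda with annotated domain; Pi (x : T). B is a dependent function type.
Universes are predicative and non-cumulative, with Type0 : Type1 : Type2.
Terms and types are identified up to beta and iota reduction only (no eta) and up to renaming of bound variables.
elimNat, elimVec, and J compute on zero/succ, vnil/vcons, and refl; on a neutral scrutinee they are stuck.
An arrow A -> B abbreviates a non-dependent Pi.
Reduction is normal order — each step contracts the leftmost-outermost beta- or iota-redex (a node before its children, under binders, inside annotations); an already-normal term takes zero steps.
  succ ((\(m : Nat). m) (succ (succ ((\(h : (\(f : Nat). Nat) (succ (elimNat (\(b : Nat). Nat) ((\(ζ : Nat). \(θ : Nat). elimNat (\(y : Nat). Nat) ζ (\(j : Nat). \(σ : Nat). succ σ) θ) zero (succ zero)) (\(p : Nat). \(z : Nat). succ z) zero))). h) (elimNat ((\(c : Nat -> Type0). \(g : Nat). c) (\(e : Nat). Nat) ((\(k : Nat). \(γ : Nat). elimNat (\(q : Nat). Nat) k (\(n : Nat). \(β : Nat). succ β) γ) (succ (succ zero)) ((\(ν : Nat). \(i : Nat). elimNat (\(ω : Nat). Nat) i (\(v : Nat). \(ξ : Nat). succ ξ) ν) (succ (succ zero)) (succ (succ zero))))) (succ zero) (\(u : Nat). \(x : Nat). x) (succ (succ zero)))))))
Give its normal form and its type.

normal form:
  succ (succ (succ (succ zero)))
inferred type:
  Nat
observation: reduction starts at a beta-redex, and 9 normal-order steps reach the normal form.


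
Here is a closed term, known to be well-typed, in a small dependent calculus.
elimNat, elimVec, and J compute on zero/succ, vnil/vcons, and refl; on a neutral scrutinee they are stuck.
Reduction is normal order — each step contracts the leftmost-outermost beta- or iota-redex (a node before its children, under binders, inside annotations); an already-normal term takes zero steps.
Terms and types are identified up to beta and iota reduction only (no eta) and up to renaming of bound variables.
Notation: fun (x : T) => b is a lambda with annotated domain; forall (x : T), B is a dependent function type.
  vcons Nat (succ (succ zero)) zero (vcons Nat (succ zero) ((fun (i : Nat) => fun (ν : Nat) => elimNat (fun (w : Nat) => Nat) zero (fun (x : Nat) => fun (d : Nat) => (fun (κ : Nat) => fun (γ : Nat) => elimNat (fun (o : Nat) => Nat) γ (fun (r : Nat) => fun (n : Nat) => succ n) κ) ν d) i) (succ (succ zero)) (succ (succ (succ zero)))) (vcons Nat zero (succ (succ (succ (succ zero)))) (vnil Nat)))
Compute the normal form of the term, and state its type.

normal form:
  vcons Nat (succ (succ zero)) zero (vcons Nat (succ zero) (succ (succ (succ (succ (succ (succ zero)))))) (vcons Nat zero (succ (succ (succ (succ zero)))) (vnil Nat)))
the term's type:
  Vec Nat (succ (succ (succ zero)))


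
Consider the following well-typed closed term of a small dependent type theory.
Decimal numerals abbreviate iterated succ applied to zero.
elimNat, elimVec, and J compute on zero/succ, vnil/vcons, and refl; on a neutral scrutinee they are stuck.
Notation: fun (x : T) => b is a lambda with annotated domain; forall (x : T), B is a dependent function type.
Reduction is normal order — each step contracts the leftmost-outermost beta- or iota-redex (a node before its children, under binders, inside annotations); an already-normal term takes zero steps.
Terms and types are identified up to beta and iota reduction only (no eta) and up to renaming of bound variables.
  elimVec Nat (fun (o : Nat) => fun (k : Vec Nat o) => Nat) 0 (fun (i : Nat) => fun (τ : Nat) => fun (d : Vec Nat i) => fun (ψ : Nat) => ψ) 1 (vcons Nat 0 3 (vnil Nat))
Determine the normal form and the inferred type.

reduced normal form:
  0
the term's type:
  Nat


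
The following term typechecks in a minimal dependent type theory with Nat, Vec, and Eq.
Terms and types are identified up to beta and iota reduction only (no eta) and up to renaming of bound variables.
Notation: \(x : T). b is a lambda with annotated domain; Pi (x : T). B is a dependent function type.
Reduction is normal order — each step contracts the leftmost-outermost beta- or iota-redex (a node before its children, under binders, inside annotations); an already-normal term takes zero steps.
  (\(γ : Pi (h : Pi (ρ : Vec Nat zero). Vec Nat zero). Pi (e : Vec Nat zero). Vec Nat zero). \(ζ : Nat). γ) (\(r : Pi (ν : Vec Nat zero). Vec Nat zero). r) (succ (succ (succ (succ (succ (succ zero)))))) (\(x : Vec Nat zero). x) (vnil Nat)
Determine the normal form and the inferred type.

normal form:
  vnil Nat
type:
  Vec Nat zero


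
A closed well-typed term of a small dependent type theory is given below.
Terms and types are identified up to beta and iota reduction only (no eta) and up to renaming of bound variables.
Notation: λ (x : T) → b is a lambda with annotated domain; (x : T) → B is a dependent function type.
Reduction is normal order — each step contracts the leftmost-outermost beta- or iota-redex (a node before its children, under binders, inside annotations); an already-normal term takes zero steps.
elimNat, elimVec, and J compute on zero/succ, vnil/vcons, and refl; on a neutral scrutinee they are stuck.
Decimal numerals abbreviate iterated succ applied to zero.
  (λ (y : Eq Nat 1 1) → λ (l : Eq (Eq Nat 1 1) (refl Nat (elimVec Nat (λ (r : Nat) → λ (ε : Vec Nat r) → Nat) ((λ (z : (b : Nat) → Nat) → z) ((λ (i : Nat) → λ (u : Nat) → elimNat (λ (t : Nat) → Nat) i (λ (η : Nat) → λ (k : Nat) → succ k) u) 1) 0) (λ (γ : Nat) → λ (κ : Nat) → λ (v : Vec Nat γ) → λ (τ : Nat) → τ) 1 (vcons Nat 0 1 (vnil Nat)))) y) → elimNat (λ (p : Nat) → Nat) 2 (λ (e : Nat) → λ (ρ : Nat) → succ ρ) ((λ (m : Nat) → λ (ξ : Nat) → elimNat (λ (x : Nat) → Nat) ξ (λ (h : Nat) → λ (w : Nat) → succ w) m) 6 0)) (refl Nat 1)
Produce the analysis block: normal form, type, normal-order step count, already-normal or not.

resulting normal form:
  λ (y : Eq (Eq Nat 1 1) (refl Nat 1) (refl Nat 1)) → 8
the term's type:
  (y : Eq (Eq Nat 1 1) (refl Nat 1) (refl Nat 1)) → Nat
steps to reach normal form (normal order): 51
already normal: no
first redex: a beta-redex


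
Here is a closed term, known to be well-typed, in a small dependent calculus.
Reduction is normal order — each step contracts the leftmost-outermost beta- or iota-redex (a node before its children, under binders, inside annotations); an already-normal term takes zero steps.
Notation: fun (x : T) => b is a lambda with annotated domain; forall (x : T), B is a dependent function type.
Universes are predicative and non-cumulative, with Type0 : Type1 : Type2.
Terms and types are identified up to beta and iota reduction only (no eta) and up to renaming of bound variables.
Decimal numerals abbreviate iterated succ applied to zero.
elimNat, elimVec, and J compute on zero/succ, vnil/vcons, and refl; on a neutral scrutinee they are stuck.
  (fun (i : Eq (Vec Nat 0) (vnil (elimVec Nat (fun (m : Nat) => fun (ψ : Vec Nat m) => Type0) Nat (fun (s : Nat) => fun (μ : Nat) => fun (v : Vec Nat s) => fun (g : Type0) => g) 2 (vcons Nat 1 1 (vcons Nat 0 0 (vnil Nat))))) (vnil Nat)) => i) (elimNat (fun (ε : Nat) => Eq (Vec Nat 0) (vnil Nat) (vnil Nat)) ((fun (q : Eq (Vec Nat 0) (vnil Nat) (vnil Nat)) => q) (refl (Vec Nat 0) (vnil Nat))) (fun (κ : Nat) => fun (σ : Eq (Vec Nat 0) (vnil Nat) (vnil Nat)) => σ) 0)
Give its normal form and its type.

reduced normal form:
  refl (Vec Nat 0) (vnil Nat)
inferred type:
  Eq (Vec Nat 0) (vnil Nat) (vnil Nat)


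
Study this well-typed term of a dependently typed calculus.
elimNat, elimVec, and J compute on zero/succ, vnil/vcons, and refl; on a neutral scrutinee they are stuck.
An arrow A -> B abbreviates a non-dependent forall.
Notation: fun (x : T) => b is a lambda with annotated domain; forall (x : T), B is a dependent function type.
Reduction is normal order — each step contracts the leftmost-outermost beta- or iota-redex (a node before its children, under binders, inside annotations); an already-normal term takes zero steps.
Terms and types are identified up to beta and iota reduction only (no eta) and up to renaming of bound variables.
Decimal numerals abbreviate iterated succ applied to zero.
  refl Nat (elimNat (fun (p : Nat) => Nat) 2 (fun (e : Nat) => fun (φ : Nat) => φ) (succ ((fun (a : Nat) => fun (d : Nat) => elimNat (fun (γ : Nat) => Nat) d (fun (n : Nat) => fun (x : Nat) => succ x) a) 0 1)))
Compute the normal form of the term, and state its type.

normal form:
  refl Nat 2
the term's type:
  Eq Nat 2 2
observation: contracting an elimNat iota-redex first, the term normalizes in 10 steps.


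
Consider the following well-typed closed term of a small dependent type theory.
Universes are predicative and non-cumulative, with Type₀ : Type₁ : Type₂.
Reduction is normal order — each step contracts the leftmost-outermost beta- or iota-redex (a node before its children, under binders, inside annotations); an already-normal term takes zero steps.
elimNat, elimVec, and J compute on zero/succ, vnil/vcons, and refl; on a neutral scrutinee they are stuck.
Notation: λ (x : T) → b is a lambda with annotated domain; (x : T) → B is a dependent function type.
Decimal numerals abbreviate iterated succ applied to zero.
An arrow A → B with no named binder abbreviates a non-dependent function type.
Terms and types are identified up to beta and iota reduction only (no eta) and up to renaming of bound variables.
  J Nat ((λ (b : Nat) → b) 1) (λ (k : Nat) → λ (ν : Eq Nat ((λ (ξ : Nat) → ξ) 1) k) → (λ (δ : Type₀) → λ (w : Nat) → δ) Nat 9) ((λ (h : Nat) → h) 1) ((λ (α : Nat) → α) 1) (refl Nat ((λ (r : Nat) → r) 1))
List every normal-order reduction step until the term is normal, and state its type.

reduction (normal order):
  J Nat ((λ (b : Nat) → b) 1) (λ (k : Nat) → λ (ν : Eq Nat ((λ (ξ : Nat) → ξ) 1) k) → (λ (δ : Type₀) → λ (w : Nat) → δ) Nat 9) ((λ (h : Nat) → h) 1) ((λ (α : Nat) → α) 1) (refl Nat ((λ (r : Nat) → r) 1))
  ~> (λ (b : Nat) → b) 1
  ~> 1
inferred type:
  Nat


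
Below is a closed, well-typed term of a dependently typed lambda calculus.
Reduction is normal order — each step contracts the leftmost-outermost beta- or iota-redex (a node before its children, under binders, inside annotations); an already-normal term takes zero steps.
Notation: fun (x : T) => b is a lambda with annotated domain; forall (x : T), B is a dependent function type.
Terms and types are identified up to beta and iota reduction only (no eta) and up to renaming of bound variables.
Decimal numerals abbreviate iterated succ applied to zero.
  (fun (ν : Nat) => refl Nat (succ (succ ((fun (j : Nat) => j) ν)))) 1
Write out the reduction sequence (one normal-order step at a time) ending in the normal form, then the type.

reduction (normal order):
  (fun (ν : Nat) => refl Nat (succ (succ ((fun (j : Nat) => j) ν)))) 1
  ~> refl Nat (succ (succ ((fun (ν : Nat) => ν) 1)))
  ~> refl Nat 3
type:
  Eq Nat 3 3


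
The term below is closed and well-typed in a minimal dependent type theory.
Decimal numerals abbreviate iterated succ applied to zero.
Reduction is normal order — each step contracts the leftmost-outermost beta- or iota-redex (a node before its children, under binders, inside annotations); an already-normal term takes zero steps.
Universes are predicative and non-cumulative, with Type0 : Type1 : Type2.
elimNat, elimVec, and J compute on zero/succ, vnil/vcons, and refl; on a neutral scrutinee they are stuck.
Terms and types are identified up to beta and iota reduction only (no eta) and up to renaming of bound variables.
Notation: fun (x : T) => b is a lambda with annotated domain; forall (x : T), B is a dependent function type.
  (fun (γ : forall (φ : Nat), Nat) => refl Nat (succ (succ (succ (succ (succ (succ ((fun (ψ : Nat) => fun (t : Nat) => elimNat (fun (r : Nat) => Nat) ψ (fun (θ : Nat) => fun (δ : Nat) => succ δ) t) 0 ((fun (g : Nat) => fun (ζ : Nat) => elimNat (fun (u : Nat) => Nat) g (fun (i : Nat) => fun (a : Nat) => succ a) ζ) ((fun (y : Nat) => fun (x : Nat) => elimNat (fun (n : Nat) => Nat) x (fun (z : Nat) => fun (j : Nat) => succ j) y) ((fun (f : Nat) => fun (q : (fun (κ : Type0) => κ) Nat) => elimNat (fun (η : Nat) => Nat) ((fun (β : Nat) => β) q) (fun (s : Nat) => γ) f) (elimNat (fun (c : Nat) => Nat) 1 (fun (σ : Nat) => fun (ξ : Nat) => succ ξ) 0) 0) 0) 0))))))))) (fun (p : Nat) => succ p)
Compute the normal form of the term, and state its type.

resulting normal form:
  refl Nat 7
inferred type:
  Eq Nat 7 7
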